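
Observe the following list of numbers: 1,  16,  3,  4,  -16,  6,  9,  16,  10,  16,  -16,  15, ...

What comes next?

25

Split by position mod 3: positions 1, 4, 7, … form one track, and each other residue class forms its own.
Track A: 1, 4, 9, 16 — the squares 1², 2², 3², ….
Track B: 16, -16, 16, -16 — alternating ±16.
Track C: 3, 6, 10, 15 — triangular numbers starting at T_2.
The 13th slot belongs to track A; its 5th term is 25.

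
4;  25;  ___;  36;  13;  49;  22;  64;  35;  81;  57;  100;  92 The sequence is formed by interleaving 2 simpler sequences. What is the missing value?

9

The terms cycle through 2 interleaved subsequences.
Stream A: 4, ?, 13, 22, 35, 57, 92. Each term equals the sum of the previous two.
Stream B: 25, 36, 49, 64, 81, 100. Consecutive squares n² from n = 5.
Stream A's pattern makes the blank 9.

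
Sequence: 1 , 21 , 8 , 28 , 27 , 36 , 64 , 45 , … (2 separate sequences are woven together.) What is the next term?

Split by position mod 2 into 2 tracks.
Subsequence A: 1, 8, 27, 64. Perfect cubes starting at 1³.
Subsequence B: 21, 28, 36, 45. Triangular numbers starting at T_6.
The 9th slot belongs to subsequence A; its 5th term is 125.

125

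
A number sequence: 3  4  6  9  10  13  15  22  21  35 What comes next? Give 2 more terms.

The terms cycle through 2 interleaved subsequences.
Stream A: 3, 6, 10, 15, 21 (triangular numbers starting at T_2).
Stream B: 4, 9, 13, 22, 35 (each term equals the sum of the previous two).
Term 11 comes from stream A (its 6th entry): 28.
Position 12 falls in stream B as its term 6, giving 57.

28, 57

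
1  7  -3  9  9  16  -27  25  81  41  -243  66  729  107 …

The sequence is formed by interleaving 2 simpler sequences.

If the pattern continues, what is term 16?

The terms cycle through 2 interleaved subsequences.
Track A = 1, -3, 9, -27, 81, -243, 729: geometric with ratio -3.
Track B = 7, 9, 16, 25, 41, 66, 107: a Fibonacci-like recurrence a_n = a_{n-1} + a_{n-2}.
The 16th slot belongs to track B; its 8th term is 173.

173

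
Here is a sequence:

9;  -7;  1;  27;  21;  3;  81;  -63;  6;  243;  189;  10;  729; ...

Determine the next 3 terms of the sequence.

The terms cycle through 3 interleaved subsequences.
Track A is 9, 27, 81, 243, 729, which is powers of 3.
Track B is -7, 21, -63, 189, which is a geometric progression (common ratio -3).
Track C is 1, 3, 6, 10, which is triangular numbers starting at T_1.
The 14th slot belongs to track B; its 5th term is -567.
The 15th slot belongs to track C; its 5th term is 15.
Term 16 comes from track A (its 6th entry): 2187.

-567, 15, 2187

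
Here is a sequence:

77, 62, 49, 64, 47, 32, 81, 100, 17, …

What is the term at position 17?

-43

The slot pattern repeats as AABB (period 4), so there are 2 interleaved tracks.
Stream A: 77, 62, 47, 32, 17 — subtracting 15 each time.
Stream B: 49, 64, 81, 100 — the squares 7², 8², 9², ….
Position 17 falls in stream A as its term 9, giving -43.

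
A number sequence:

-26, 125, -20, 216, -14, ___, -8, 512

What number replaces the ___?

Split by position mod 2 into 2 tracks.
Subsequence A = -26, -20, -14, -8: arithmetic, step +6.
Subsequence B = 125, 216, ?, 512: consecutive cubes n³ from n = 5.
Filling subsequence B at index 3 by its rule yields 343.

343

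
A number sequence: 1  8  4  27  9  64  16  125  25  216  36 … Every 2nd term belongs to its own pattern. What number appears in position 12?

Positions 1, 3, 5, … form one subsequence and positions 2, 4, 6, … form another.
Track A: 1, 4, 9, 16, 25, 36 — the squares 1², 2², 3², ….
Track B: 8, 27, 64, 125, 216 — perfect cubes starting at 2³.
The 12th slot belongs to track B; its 6th term is 343.

343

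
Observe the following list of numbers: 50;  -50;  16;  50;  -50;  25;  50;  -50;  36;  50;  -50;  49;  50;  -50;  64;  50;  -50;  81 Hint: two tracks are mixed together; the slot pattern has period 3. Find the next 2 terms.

50, -50

Reading positions in blocks of 3 reveals the pattern AAB — 2 tracks woven together.
Track A: 50, -50, 50, -50, 50, -50, 50, -50, 50, -50, 50, -50 — oscillating between 50 and -50.
Track B: 16, 25, 36, 49, 64, 81 — the squares 4², 5², 6², ….
Position 19 → track A, term 13 = 50.
Position 20 → track A, term 14 = -50.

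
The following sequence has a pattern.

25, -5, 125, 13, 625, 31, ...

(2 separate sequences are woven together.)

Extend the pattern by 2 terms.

Odd-indexed and even-indexed terms follow separate rules.
Track A: 25, 125, 625 — powers 5^2, 5^3, 5^4, ….
Track B: -5, 13, 31 — adding 18 each time.
Term 7 comes from track A (its 4th entry): 3125.
Position 8 falls in track B as its term 4, giving 49.

3125, 49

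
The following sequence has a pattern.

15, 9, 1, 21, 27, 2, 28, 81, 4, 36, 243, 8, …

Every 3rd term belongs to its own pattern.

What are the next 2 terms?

Split by position mod 3 into 3 tracks.
Subsequence A: 15, 21, 28, 36 — triangular numbers n(n+1)/2 for n = 5, 6, ….
Subsequence B: 9, 27, 81, 243 — powers of 3.
Subsequence C: 1, 2, 4, 8 — a geometric progression (common ratio 2).
Position 13 falls in subsequence A as its term 5, giving 45.
Position 14 → subsequence B, term 5 = 729.

45, 729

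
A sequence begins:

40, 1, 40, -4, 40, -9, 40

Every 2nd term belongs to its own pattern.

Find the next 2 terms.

Odd-indexed and even-indexed terms follow separate rules.
Track A: 40, 40, 40, 40. Constant 40.
Track B: 1, -4, -9. Linear: a_n = 6 − 5·n.
Position 8 falls in track B as its term 4, giving -14.
Position 9 falls in track A as its term 5, giving 40.

-14, 40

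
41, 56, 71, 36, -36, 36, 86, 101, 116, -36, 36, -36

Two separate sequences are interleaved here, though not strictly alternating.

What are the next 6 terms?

131, 146, 161, 36, -36, 36

Reading positions in blocks of 6 reveals the pattern AAABBB — 2 tracks woven together.
Track A: 41, 56, 71, 86, 101, 116 (linear: a_n = 26 + 15·n).
Track B: 36, -36, 36, -36, 36, -36 (oscillating between 36 and -36).
The 13th slot belongs to track A; its 7th term is 131.
The 14th slot belongs to track A; its 8th term is 146.
Position 15 → track A, term 9 = 161.
Position 16 → track B, term 7 = 36.
Position 17 falls in track B as its term 8, giving -36.
The 18th slot belongs to track B; its 9th term is 36.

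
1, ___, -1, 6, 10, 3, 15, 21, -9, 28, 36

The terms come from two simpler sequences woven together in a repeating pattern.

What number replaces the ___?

3

Reading positions in blocks of 3 reveals the pattern AAB — 2 tracks woven together.
Stream A is 1, ?, 6, 10, 15, 21, 28, 36, which is the triangular numbers T_1, T_2, ….
Stream B is -1, 3, -9, which is a geometric progression (common ratio -3).
So the missing entry in stream A is 3.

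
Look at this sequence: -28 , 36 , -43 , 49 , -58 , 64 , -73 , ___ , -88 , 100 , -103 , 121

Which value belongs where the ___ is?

81

Split by position mod 2 into 2 tracks.
Stream A: -28, -43, -58, -73, -88, -103 (subtracting 15 each time).
Stream B: 36, 49, 64, ?, 100, 121 (consecutive squares n² from n = 6).
Stream B's pattern makes the blank 81.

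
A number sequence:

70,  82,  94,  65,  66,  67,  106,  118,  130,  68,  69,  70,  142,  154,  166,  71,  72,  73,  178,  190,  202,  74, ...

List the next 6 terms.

The slot pattern repeats as AAABBB (period 6), so there are 2 interleaved tracks.
Stream A: 70, 82, 94, 106, 118, 130, 142, 154, 166, 178, 190, 202 (linear: a_n = 58 + 12·n).
Stream B: 65, 66, 67, 68, 69, 70, 71, 72, 73, 74 (arithmetic with common difference +1).
Position 23 → stream B, term 11 = 75.
The 24th slot belongs to stream B; its 12th term is 76.
The 25th slot belongs to stream A; its 13th term is 214.
Position 26 → stream A, term 14 = 226.
The 27th slot belongs to stream A; its 15th term is 238.
The 28th slot belongs to stream B; its 13th term is 77.

75, 76, 214, 226, 238, 77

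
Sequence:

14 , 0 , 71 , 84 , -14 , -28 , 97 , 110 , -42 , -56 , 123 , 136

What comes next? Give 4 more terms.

The slot pattern repeats as AABB (period 4), so there are 2 interleaved tracks.
Subsequence A = 14, 0, -14, -28, -42, -56: arithmetic with common difference −14.
Subsequence B = 71, 84, 97, 110, 123, 136: adding 13 each time.
Position 13 falls in subsequence A as its term 7, giving -70.
Term 14 comes from subsequence A (its 8th entry): -84.
Position 15 → subsequence B, term 7 = 149.
Term 16 comes from subsequence B (its 8th entry): 162.

-70, -84, 149, 162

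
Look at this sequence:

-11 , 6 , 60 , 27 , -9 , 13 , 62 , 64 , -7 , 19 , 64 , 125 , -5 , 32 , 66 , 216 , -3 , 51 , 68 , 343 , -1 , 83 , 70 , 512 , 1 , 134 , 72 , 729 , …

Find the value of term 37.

Split by position mod 4 into 4 tracks.
Track A is -11, -9, -7, -5, -3, -1, 1, which is arithmetic with common difference +2.
Track B is 6, 13, 19, 32, 51, 83, 134, which is each term equals the sum of the previous two.
Track C is 60, 62, 64, 66, 68, 70, 72, which is arithmetic, step +2.
Track D is 27, 64, 125, 216, 343, 512, 729, which is the cubes 3³, 4³, 5³, ….
Position 37 → track A, term 10 = 7.

7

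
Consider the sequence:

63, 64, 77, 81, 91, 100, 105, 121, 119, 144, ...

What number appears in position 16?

225

The terms cycle through 2 interleaved subsequences.
Stream A = 63, 77, 91, 105, 119: adding 14 each time.
Stream B = 64, 81, 100, 121, 144: perfect squares starting at 8².
The 16th slot belongs to stream B; its 8th term is 225.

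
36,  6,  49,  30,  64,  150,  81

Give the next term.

Split by position mod 2 into 2 tracks.
Track A = 36, 49, 64, 81: consecutive squares n² from n = 6.
Track B = 6, 30, 150: geometric with ratio 5.
Term 8 comes from track B (its 4th entry): 750.

750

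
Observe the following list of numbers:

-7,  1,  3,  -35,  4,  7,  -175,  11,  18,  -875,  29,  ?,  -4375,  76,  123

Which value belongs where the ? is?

47

Positions follow the repeating pattern ABB; grouping by letter gives 2 tracks.
Track A: -7, -35, -175, -875, -4375 (a geometric progression (common ratio 5)).
Track B: 1, 3, 4, 7, 11, 18, 29, ?, 76, 123 (Fibonacci-style (each term is the sum of the two before it)).
Filling track B at index 8 by its rule yields 47.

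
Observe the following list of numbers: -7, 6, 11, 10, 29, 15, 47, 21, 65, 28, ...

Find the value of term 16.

Split by position mod 2 into 2 tracks.
Track A is -7, 11, 29, 47, 65, which is arithmetic, step +18.
Track B is 6, 10, 15, 21, 28, which is the triangular numbers T_3, T_4, ….
The 16th slot belongs to track B; its 8th term is 55.

55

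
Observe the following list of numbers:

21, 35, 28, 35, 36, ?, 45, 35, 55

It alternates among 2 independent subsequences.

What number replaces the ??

Taking every 2nd term gives 2 separate tracks.
Stream A: 21, 28, 36, 45, 55 — triangular numbers starting at T_6.
Stream B: 35, 35, ?, 35 — always 35.
The gap is stream B's term 3; the rule gives 35.

35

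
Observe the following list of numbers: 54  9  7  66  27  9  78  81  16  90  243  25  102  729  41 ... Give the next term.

Split by position mod 3 into 3 tracks.
Track A is 54, 66, 78, 90, 102, which is linear: a_n = 42 + 12·n.
Track B is 9, 27, 81, 243, 729, which is a geometric progression (common ratio 3).
Track C is 7, 9, 16, 25, 41, which is each term equals the sum of the previous two.
Position 16 → track A, term 6 = 114.

114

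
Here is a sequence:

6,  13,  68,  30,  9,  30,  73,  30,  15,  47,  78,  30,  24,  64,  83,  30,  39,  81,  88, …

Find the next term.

Split by position mod 4: positions 1, 5, 9, … form one track, and each other residue class forms its own.
Stream A = 6, 9, 15, 24, 39: a Fibonacci-like recurrence a_n = a_{n-1} + a_{n-2}.
Stream B = 13, 30, 47, 64, 81: arithmetic with common difference +17.
Stream C = 68, 73, 78, 83, 88: arithmetic, step +5.
Stream D = 30, 30, 30, 30: constant 30.
Term 20 comes from stream D (its 5th entry): 30.

30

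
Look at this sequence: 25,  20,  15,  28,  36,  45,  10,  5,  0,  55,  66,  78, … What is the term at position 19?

-20

Positions follow the repeating pattern AAABBB; grouping by letter gives 2 tracks.
Subsequence A: 25, 20, 15, 10, 5, 0. Arithmetic with common difference −5.
Subsequence B: 28, 36, 45, 55, 66, 78. Triangular numbers starting at T_7.
Term 19 comes from subsequence A (its 10th entry): -20.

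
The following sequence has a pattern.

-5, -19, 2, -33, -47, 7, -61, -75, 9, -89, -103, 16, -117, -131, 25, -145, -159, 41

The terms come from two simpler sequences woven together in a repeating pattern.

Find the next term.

-173

The slot pattern repeats as AAB (period 3), so there are 2 interleaved tracks.
Track A: -5, -19, -33, -47, -61, -75, -89, -103, -117, -131, -145, -159 — arithmetic with common difference −14.
Track B: 2, 7, 9, 16, 25, 41 — Fibonacci-style (each term is the sum of the two before it).
Position 19 falls in track A as its term 13, giving -173.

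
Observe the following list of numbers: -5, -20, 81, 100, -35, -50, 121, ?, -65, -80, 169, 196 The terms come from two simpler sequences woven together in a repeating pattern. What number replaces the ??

Reading positions in blocks of 4 reveals the pattern AABB — 2 tracks woven together.
Stream A: -5, -20, -35, -50, -65, -80 — subtracting 15 each time.
Stream B: 81, 100, 121, ?, 169, 196 — the squares 9², 10², 11², ….
The gap is stream B's term 4; the rule gives 144.

144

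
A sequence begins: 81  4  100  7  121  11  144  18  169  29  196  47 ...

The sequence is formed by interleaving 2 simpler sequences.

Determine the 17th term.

Taking every 2nd term gives 2 separate tracks.
Stream A = 81, 100, 121, 144, 169, 196: perfect squares starting at 9².
Stream B = 4, 7, 11, 18, 29, 47: each term equals the sum of the previous two.
Position 17 falls in stream A as its term 9, giving 289.

289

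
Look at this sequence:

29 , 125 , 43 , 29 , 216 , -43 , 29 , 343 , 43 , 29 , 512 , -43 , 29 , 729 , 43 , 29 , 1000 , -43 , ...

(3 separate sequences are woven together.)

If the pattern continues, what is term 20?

1331

Read the sequence 3 terms at a time; column i is its own pattern.
Stream A is 29, 29, 29, 29, 29, 29, which is the constant sequence 29.
Stream B is 125, 216, 343, 512, 729, 1000, which is perfect cubes starting at 5³.
Stream C is 43, -43, 43, -43, 43, -43, which is the oscillation 43·(−1)^(n+1).
The 20th slot belongs to stream B; its 7th term is 1331.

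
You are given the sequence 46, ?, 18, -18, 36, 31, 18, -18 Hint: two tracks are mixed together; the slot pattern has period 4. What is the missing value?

Positions follow the repeating pattern AABB; grouping by letter gives 2 tracks.
Track A: 46, ?, 36, 31 — linear: a_n = 51 − 5·n.
Track B: 18, -18, 18, -18 — alternating ±18.
Track A's pattern makes the blank 41.

41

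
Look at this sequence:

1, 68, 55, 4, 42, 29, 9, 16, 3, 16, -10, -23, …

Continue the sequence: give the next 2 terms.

Reading positions in blocks of 3 reveals the pattern ABB — 2 tracks woven together.
Track A: 1, 4, 9, 16. The squares 1², 2², 3², ….
Track B: 68, 55, 42, 29, 16, 3, -10, -23. Linear: a_n = 81 − 13·n.
Position 13 falls in track A as its term 5, giving 25.
Term 14 comes from track B (its 9th entry): -36.

25, -36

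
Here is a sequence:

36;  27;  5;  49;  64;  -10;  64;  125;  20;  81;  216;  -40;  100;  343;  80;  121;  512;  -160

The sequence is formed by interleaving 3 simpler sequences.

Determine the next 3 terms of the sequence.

144, 729, 320

Read the sequence 3 terms at a time; column i is its own pattern.
Stream A is 36, 49, 64, 81, 100, 121, which is the squares 6², 7², 8², ….
Stream B is 27, 64, 125, 216, 343, 512, which is consecutive cubes n³ from n = 3.
Stream C is 5, -10, 20, -40, 80, -160, which is geometric with ratio -2.
Term 19 comes from stream A (its 7th entry): 144.
Position 20 falls in stream B as its term 7, giving 729.
Position 21 → stream C, term 7 = 320.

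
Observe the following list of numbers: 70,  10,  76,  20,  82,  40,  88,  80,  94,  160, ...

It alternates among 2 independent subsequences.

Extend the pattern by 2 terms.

100, 320

Split by position mod 2 into 2 tracks.
Track A is 70, 76, 82, 88, 94, which is arithmetic, step +6.
Track B is 10, 20, 40, 80, 160, which is multiplying by 2 each time.
The 11th slot belongs to track A; its 6th term is 100.
Term 12 comes from track B (its 6th entry): 320.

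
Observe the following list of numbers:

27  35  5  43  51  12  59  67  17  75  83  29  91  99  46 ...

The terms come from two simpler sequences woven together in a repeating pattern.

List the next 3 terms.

Reading positions in blocks of 3 reveals the pattern AAB — 2 tracks woven together.
Subsequence A: 27, 35, 43, 51, 59, 67, 75, 83, 91, 99 (linear: a_n = 19 + 8·n).
Subsequence B: 5, 12, 17, 29, 46 (Fibonacci-style (each term is the sum of the two before it)).
Position 16 → subsequence A, term 11 = 107.
Position 17 → subsequence A, term 12 = 115.
The 18th slot belongs to subsequence B; its 6th term is 75.

107, 115, 75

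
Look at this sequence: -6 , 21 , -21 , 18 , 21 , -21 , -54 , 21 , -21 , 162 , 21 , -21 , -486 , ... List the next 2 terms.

The slot pattern repeats as ABB (period 3), so there are 2 interleaved tracks.
Track A is -6, 18, -54, 162, -486, which is geometric, ×-3 each step.
Track B is 21, -21, 21, -21, 21, -21, 21, -21, which is the oscillation 21·(−1)^(n+1).
Position 14 falls in track B as its term 9, giving 21.
Term 15 comes from track B (its 10th entry): -21.

21, -21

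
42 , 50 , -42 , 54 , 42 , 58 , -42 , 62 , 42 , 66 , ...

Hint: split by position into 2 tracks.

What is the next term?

Positions 1, 3, 5, … form one subsequence and positions 2, 4, 6, … form another.
Stream A is 42, -42, 42, -42, 42, which is alternating ±42.
Stream B is 50, 54, 58, 62, 66, which is arithmetic, step +4.
The 11th slot belongs to stream A; its 6th term is -42.

-42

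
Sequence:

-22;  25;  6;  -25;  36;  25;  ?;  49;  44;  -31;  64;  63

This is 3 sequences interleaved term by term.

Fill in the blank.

Split by position mod 3: positions 1, 4, 7, … form one track, and each other residue class forms its own.
Track A is -22, -25, ?, -31, which is linear: a_n = -19 − 3·n.
Track B is 25, 36, 49, 64, which is the squares 5², 6², 7², ….
Track C is 6, 25, 44, 63, which is adding 19 each time.
The gap is track A's term 3; the rule gives -28.

-28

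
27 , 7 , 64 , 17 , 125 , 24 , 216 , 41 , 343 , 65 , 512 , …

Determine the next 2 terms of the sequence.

106, 729

Positions 1, 3, 5, … form one subsequence and positions 2, 4, 6, … form another.
Track A: 27, 64, 125, 216, 343, 512 (consecutive cubes n³ from n = 3).
Track B: 7, 17, 24, 41, 65 (each term equals the sum of the previous two).
Position 12 → track B, term 6 = 106.
Position 13 falls in track A as its term 7, giving 729.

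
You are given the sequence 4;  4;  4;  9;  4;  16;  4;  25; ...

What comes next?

Odd-indexed and even-indexed terms follow separate rules.
Stream A: 4, 4, 4, 4 — constant 4.
Stream B: 4, 9, 16, 25 — perfect squares starting at 2².
The 9th slot belongs to stream A; its 5th term is 4.

4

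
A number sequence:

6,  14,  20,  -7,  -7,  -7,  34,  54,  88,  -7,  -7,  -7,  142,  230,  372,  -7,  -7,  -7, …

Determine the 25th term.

Positions follow the repeating pattern AAABBB; grouping by letter gives 2 tracks.
Track A: 6, 14, 20, 34, 54, 88, 142, 230, 372 — each term equals the sum of the previous two.
Track B: -7, -7, -7, -7, -7, -7, -7, -7, -7 — always -7.
The 25th slot belongs to track A; its 13th term is 2550.

2550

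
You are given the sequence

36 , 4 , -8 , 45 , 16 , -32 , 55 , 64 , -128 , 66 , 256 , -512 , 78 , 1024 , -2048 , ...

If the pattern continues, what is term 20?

16384

Positions follow the repeating pattern ABB; grouping by letter gives 2 tracks.
Stream A: 36, 45, 55, 66, 78 (the triangular numbers T_8, T_9, …).
Stream B: 4, -8, 16, -32, 64, -128, 256, -512, 1024, -2048 (geometric, ×-2 each step).
The 20th slot belongs to stream B; its 13th term is 16384.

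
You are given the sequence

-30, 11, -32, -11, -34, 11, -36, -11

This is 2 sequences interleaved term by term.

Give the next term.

Taking every 2nd term gives 2 separate tracks.
Subsequence A: -30, -32, -34, -36. Arithmetic, step −2.
Subsequence B: 11, -11, 11, -11. The oscillation 11·(−1)^(n+1).
The 9th slot belongs to subsequence A; its 5th term is -38.

-38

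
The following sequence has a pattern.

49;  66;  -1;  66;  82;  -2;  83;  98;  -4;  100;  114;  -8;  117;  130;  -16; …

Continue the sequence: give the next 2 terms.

Split by position mod 3: positions 1, 4, 7, … form one track, and each other residue class forms its own.
Track A: 49, 66, 83, 100, 117 (linear: a_n = 32 + 17·n).
Track B: 66, 82, 98, 114, 130 (linear: a_n = 50 + 16·n).
Track C: -1, -2, -4, -8, -16 (a geometric progression (common ratio 2)).
Position 16 falls in track A as its term 6, giving 134.
Position 17 falls in track B as its term 6, giving 146.

134, 146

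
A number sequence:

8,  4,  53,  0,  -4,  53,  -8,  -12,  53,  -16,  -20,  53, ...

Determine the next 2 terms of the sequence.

-24, -28

The slot pattern repeats as AAB (period 3), so there are 2 interleaved tracks.
Stream A: 8, 4, 0, -4, -8, -12, -16, -20 (arithmetic, step −4).
Stream B: 53, 53, 53, 53 (constant 53).
Term 13 comes from stream A (its 9th entry): -24.
The 14th slot belongs to stream A; its 10th term is -28.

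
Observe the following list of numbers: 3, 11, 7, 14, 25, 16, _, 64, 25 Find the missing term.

39

The slot pattern repeats as AAB (period 3), so there are 2 interleaved tracks.
Subsequence A: 3, 11, 14, 25, ?, 64. Fibonacci-style (each term is the sum of the two before it).
Subsequence B: 7, 16, 25. Linear: a_n = -2 + 9·n.
The gap is subsequence A's term 5; the rule gives 39.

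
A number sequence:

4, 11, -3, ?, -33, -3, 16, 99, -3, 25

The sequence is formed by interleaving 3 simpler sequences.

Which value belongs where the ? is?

9

Split by position mod 3: positions 1, 4, 7, … form one track, and each other residue class forms its own.
Subsequence A = 4, ?, 16, 25: consecutive squares n² from n = 2.
Subsequence B = 11, -33, 99: geometric with ratio -3.
Subsequence C = -3, -3, -3: always -3.
The gap is subsequence A's term 2; the rule gives 9.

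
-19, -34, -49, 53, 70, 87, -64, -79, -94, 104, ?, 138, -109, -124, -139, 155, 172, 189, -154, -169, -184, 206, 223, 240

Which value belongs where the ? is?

The slot pattern repeats as AAABBB (period 6), so there are 2 interleaved tracks.
Track A = -19, -34, -49, -64, -79, -94, -109, -124, -139, -154, -169, -184: subtracting 15 each time.
Track B = 53, 70, 87, 104, ?, 138, 155, 172, 189, 206, 223, 240: adding 17 each time.
Filling track B at index 5 by its rule yields 121.

121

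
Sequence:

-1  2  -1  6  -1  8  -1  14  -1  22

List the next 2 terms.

Taking every 2nd term gives 2 separate tracks.
Stream A is -1, -1, -1, -1, -1, which is always -1.
Stream B is 2, 6, 8, 14, 22, which is a Fibonacci-like recurrence a_n = a_{n-1} + a_{n-2}.
Position 11 → stream A, term 6 = -1.
Position 12 → stream B, term 6 = 36.

-1, 36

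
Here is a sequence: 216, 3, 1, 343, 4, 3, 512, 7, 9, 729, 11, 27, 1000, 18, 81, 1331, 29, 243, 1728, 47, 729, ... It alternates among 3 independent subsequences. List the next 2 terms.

Taking every 3rd term gives 3 separate tracks.
Subsequence A: 216, 343, 512, 729, 1000, 1331, 1728 (consecutive cubes n³ from n = 6).
Subsequence B: 3, 4, 7, 11, 18, 29, 47 (Fibonacci-style (each term is the sum of the two before it)).
Subsequence C: 1, 3, 9, 27, 81, 243, 729 (powers 3^0, 3^1, 3^2, …).
Position 22 falls in subsequence A as its term 8, giving 2197.
Term 23 comes from subsequence B (its 8th entry): 76.

2197, 76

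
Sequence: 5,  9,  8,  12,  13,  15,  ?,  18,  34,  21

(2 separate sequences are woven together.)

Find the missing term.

21

The terms cycle through 2 interleaved subsequences.
Stream A: 5, 8, 13, ?, 34. A Fibonacci-like recurrence a_n = a_{n-1} + a_{n-2}.
Stream B: 9, 12, 15, 18, 21. Arithmetic, step +3.
Filling stream A at index 4 by its rule yields 21.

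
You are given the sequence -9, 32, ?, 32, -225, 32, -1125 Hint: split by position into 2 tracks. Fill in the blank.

Positions 1, 3, 5, … form one subsequence and positions 2, 4, 6, … form another.
Subsequence A: -9, ?, -225, -1125 — geometric, ×5 each step.
Subsequence B: 32, 32, 32 — constant 32.
The gap is subsequence A's term 2; the rule gives -45.

-45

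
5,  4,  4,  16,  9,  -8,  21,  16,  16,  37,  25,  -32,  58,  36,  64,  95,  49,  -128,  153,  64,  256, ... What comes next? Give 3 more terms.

Read the sequence 3 terms at a time; column i is its own pattern.
Subsequence A: 5, 16, 21, 37, 58, 95, 153 — Fibonacci-style (each term is the sum of the two before it).
Subsequence B: 4, 9, 16, 25, 36, 49, 64 — the squares 2², 3², 4², ….
Subsequence C: 4, -8, 16, -32, 64, -128, 256 — geometric with ratio -2.
Position 22 falls in subsequence A as its term 8, giving 248.
The 23rd slot belongs to subsequence B; its 8th term is 81.
Position 24 falls in subsequence C as its term 8, giving -512.

248, 81, -512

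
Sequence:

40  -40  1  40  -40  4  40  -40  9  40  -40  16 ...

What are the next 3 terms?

40, -40, 25

Reading positions in blocks of 3 reveals the pattern AAB — 2 tracks woven together.
Track A: 40, -40, 40, -40, 40, -40, 40, -40 — the oscillation 40·(−1)^(n+1).
Track B: 1, 4, 9, 16 — perfect squares starting at 1².
Position 13 falls in track A as its term 9, giving 40.
The 14th slot belongs to track A; its 10th term is -40.
Term 15 comes from track B (its 5th entry): 25.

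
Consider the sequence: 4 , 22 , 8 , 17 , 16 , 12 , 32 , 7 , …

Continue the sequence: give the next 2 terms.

The terms cycle through 2 interleaved subsequences.
Track A = 4, 8, 16, 32: geometric with ratio 2.
Track B = 22, 17, 12, 7: linear: a_n = 27 − 5·n.
Position 9 → track A, term 5 = 64.
Term 10 comes from track B (its 5th entry): 2.

64, 2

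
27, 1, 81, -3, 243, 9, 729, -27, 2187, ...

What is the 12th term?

-243

Positions 1, 3, 5, … form one subsequence and positions 2, 4, 6, … form another.
Subsequence A: 27, 81, 243, 729, 2187. Powers of 3.
Subsequence B: 1, -3, 9, -27. Geometric, ×-3 each step.
Position 12 falls in subsequence B as its term 6, giving -243.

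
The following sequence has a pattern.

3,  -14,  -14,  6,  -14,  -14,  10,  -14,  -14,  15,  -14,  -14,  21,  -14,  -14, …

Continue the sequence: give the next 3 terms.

Reading positions in blocks of 3 reveals the pattern ABB — 2 tracks woven together.
Track A: 3, 6, 10, 15, 21. The triangular numbers T_2, T_3, ….
Track B: -14, -14, -14, -14, -14, -14, -14, -14, -14, -14. Constant -14.
Position 16 falls in track A as its term 6, giving 28.
Position 17 → track B, term 11 = -14.
Term 18 comes from track B (its 12th entry): -14.

28, -14, -14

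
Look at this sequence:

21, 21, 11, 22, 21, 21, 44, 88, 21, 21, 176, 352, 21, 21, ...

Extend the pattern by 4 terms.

704, 1408, 21, 21

The slot pattern repeats as AABB (period 4), so there are 2 interleaved tracks.
Track A: 21, 21, 21, 21, 21, 21, 21, 21. The constant sequence 21.
Track B: 11, 22, 44, 88, 176, 352. Geometric with ratio 2.
The 15th slot belongs to track B; its 7th term is 704.
Position 16 → track B, term 8 = 1408.
Position 17 → track A, term 9 = 21.
Position 18 falls in track A as its term 10, giving 21.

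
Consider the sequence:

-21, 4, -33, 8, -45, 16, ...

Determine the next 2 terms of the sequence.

Split by position mod 2 into 2 tracks.
Track A = -21, -33, -45: arithmetic with common difference −12.
Track B = 4, 8, 16: powers of 2.
Position 7 → track A, term 4 = -57.
Position 8 → track B, term 4 = 32.

-57, 32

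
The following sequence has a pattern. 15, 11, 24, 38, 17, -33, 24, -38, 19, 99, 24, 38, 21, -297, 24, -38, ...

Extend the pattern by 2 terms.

Taking every 4th term gives 4 separate tracks.
Track A = 15, 17, 19, 21: arithmetic, step +2.
Track B = 11, -33, 99, -297: geometric with ratio -3.
Track C = 24, 24, 24, 24: the constant sequence 24.
Track D = 38, -38, 38, -38: the oscillation 38·(−1)^(n+1).
Term 17 comes from track A (its 5th entry): 23.
Term 18 comes from track B (its 5th entry): 891.

23, 891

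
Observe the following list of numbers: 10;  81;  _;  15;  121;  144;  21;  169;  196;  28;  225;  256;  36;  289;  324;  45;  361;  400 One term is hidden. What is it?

Reading positions in blocks of 3 reveals the pattern ABB — 2 tracks woven together.
Stream A = 10, 15, 21, 28, 36, 45: the triangular numbers T_4, T_5, ….
Stream B = 81, ?, 121, 144, 169, 196, 225, 256, 289, 324, 361, 400: the squares 9², 10², 11², ….
The gap is stream B's term 2; the rule gives 100.

100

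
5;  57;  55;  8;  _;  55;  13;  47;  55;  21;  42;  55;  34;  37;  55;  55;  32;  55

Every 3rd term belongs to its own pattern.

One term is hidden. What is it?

Read the sequence 3 terms at a time; column i is its own pattern.
Track A: 5, 8, 13, 21, 34, 55. Each term equals the sum of the previous two.
Track B: 57, ?, 47, 42, 37, 32. Subtracting 5 each time.
Track C: 55, 55, 55, 55, 55, 55. The constant sequence 55.
So the missing entry in track B is 52.

52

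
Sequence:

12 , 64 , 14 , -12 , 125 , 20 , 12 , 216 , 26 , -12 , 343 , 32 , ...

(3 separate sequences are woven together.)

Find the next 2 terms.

12, 512

Taking every 3rd term gives 3 separate tracks.
Subsequence A: 12, -12, 12, -12 — oscillating between 12 and -12.
Subsequence B: 64, 125, 216, 343 — perfect cubes starting at 4³.
Subsequence C: 14, 20, 26, 32 — linear: a_n = 8 + 6·n.
Term 13 comes from subsequence A (its 5th entry): 12.
Position 14 → subsequence B, term 5 = 512.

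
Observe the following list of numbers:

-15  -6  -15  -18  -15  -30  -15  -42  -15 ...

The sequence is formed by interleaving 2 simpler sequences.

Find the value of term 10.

-54

Taking every 2nd term gives 2 separate tracks.
Track A: -15, -15, -15, -15, -15 (the constant sequence -15).
Track B: -6, -18, -30, -42 (arithmetic, step −12).
Position 10 → track B, term 5 = -54.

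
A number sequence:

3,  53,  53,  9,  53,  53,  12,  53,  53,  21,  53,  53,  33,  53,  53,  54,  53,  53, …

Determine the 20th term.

Reading positions in blocks of 3 reveals the pattern ABB — 2 tracks woven together.
Track A: 3, 9, 12, 21, 33, 54 — each term equals the sum of the previous two.
Track B: 53, 53, 53, 53, 53, 53, 53, 53, 53, 53, 53, 53 — always 53.
Term 20 comes from track B (its 13th entry): 53.

53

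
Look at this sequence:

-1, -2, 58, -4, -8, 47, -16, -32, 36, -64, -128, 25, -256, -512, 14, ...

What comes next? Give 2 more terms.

Reading positions in blocks of 3 reveals the pattern AAB — 2 tracks woven together.
Subsequence A = -1, -2, -4, -8, -16, -32, -64, -128, -256, -512: geometric with ratio 2.
Subsequence B = 58, 47, 36, 25, 14: linear: a_n = 69 − 11·n.
Position 16 falls in subsequence A as its term 11, giving -1024.
The 17th slot belongs to subsequence A; its 12th term is -2048.

-1024, -2048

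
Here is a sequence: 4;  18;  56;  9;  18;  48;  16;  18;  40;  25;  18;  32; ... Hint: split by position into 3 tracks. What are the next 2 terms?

36, 18

The terms cycle through 3 interleaved subsequences.
Stream A = 4, 9, 16, 25: the squares 2², 3², 4², ….
Stream B = 18, 18, 18, 18: always 18.
Stream C = 56, 48, 40, 32: arithmetic with common difference −8.
Term 13 comes from stream A (its 5th entry): 36.
Term 14 comes from stream B (its 5th entry): 18.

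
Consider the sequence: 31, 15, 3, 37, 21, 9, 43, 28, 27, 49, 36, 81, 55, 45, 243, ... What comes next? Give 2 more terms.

Read the sequence 3 terms at a time; column i is its own pattern.
Subsequence A: 31, 37, 43, 49, 55 (adding 6 each time).
Subsequence B: 15, 21, 28, 36, 45 (triangular numbers n(n+1)/2 for n = 5, 6, …).
Subsequence C: 3, 9, 27, 81, 243 (powers 3^1, 3^2, 3^3, …).
Position 16 → subsequence A, term 6 = 61.
Term 17 comes from subsequence B (its 6th entry): 55.

61, 55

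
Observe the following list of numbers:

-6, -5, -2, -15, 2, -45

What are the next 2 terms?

Positions 1, 3, 5, … form one subsequence and positions 2, 4, 6, … form another.
Subsequence A: -6, -2, 2. Arithmetic with common difference +4.
Subsequence B: -5, -15, -45. Multiplying by 3 each time.
Position 7 falls in subsequence A as its term 4, giving 6.
Position 8 falls in subsequence B as its term 4, giving -135.

6, -135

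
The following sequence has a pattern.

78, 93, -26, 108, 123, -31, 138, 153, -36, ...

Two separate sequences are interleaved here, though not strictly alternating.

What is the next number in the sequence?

Reading positions in blocks of 3 reveals the pattern AAB — 2 tracks woven together.
Subsequence A = 78, 93, 108, 123, 138, 153: arithmetic with common difference +15.
Subsequence B = -26, -31, -36: linear: a_n = -21 − 5·n.
The 10th slot belongs to subsequence A; its 7th term is 168.

168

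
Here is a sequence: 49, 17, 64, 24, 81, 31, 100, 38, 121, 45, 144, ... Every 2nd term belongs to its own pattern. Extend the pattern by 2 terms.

52, 169

Taking every 2nd term gives 2 separate tracks.
Track A: 49, 64, 81, 100, 121, 144 (consecutive squares n² from n = 7).
Track B: 17, 24, 31, 38, 45 (linear: a_n = 10 + 7·n).
Position 12 falls in track B as its term 6, giving 52.
Position 13 → track A, term 7 = 169.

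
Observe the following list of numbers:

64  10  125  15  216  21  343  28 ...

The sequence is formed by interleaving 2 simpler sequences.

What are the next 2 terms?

Positions 1, 3, 5, … form one subsequence and positions 2, 4, 6, … form another.
Track A = 64, 125, 216, 343: the cubes 4³, 5³, 6³, ….
Track B = 10, 15, 21, 28: triangular numbers starting at T_4.
Position 9 falls in track A as its term 5, giving 512.
Term 10 comes from track B (its 5th entry): 36.

512, 36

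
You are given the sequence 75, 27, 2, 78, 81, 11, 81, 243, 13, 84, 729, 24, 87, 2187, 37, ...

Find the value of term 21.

Split by position mod 3: positions 1, 4, 7, … form one track, and each other residue class forms its own.
Stream A: 75, 78, 81, 84, 87 — arithmetic, step +3.
Stream B: 27, 81, 243, 729, 2187 — powers of 3.
Stream C: 2, 11, 13, 24, 37 — a Fibonacci-like recurrence a_n = a_{n-1} + a_{n-2}.
Position 21 falls in stream C as its term 7, giving 98.

98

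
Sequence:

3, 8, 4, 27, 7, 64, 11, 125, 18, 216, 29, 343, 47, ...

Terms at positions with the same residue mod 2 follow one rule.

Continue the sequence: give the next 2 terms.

512, 76

Split by position mod 2 into 2 tracks.
Subsequence A: 3, 4, 7, 11, 18, 29, 47. A Fibonacci-like recurrence a_n = a_{n-1} + a_{n-2}.
Subsequence B: 8, 27, 64, 125, 216, 343. Perfect cubes starting at 2³.
Term 14 comes from subsequence B (its 7th entry): 512.
The 15th slot belongs to subsequence A; its 8th term is 76.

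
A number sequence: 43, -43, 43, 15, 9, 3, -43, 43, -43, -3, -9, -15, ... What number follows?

43

Positions follow the repeating pattern AAABBB; grouping by letter gives 2 tracks.
Subsequence A: 43, -43, 43, -43, 43, -43 (oscillating between 43 and -43).
Subsequence B: 15, 9, 3, -3, -9, -15 (linear: a_n = 21 − 6·n).
Term 13 comes from subsequence A (its 7th entry): 43.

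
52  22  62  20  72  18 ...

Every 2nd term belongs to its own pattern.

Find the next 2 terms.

82, 16

Taking every 2nd term gives 2 separate tracks.
Subsequence A: 52, 62, 72. Arithmetic, step +10.
Subsequence B: 22, 20, 18. Arithmetic with common difference −2.
The 7th slot belongs to subsequence A; its 4th term is 82.
Term 8 comes from subsequence B (its 4th entry): 16.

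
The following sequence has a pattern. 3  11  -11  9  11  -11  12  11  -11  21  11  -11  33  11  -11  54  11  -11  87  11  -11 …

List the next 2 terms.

141, 11

Positions follow the repeating pattern ABB; grouping by letter gives 2 tracks.
Track A: 3, 9, 12, 21, 33, 54, 87. Fibonacci-style (each term is the sum of the two before it).
Track B: 11, -11, 11, -11, 11, -11, 11, -11, 11, -11, 11, -11, 11, -11. The oscillation 11·(−1)^(n+1).
Term 22 comes from track A (its 8th entry): 141.
Term 23 comes from track B (its 15th entry): 11.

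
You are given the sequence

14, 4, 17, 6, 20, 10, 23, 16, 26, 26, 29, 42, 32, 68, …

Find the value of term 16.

110

Odd-indexed and even-indexed terms follow separate rules.
Stream A = 14, 17, 20, 23, 26, 29, 32: arithmetic, step +3.
Stream B = 4, 6, 10, 16, 26, 42, 68: each term equals the sum of the previous two.
The 16th slot belongs to stream B; its 8th term is 110.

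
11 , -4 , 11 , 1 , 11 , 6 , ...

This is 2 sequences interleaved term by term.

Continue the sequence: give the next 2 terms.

11, 11

Taking every 2nd term gives 2 separate tracks.
Stream A: 11, 11, 11 — always 11.
Stream B: -4, 1, 6 — adding 5 each time.
Position 7 → stream A, term 4 = 11.
Term 8 comes from stream B (its 4th entry): 11.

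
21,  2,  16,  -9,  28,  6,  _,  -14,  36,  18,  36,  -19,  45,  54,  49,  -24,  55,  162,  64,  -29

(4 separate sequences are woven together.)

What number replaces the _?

Read the sequence 4 terms at a time; column i is its own pattern.
Subsequence A: 21, 28, 36, 45, 55 (triangular numbers n(n+1)/2 for n = 6, 7, …).
Subsequence B: 2, 6, 18, 54, 162 (geometric with ratio 3).
Subsequence C: 16, ?, 36, 49, 64 (perfect squares starting at 4²).
Subsequence D: -9, -14, -19, -24, -29 (arithmetic with common difference −5).
Subsequence C's pattern makes the blank 25.

25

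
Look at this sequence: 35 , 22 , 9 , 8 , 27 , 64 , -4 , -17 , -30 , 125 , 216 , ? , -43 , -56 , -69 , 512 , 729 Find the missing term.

343

The slot pattern repeats as AAABBB (period 6), so there are 2 interleaved tracks.
Subsequence A: 35, 22, 9, -4, -17, -30, -43, -56, -69 — subtracting 13 each time.
Subsequence B: 8, 27, 64, 125, 216, ?, 512, 729 — perfect cubes starting at 2³.
So the missing entry in subsequence B is 343.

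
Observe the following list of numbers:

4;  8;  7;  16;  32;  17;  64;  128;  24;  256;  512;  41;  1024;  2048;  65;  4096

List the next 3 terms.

Positions follow the repeating pattern AAB; grouping by letter gives 2 tracks.
Track A: 4, 8, 16, 32, 64, 128, 256, 512, 1024, 2048, 4096. A geometric progression (common ratio 2).
Track B: 7, 17, 24, 41, 65. Fibonacci-style (each term is the sum of the two before it).
Position 17 falls in track A as its term 12, giving 8192.
Term 18 comes from track B (its 6th entry): 106.
Term 19 comes from track A (its 13th entry): 16384.

8192, 106, 16384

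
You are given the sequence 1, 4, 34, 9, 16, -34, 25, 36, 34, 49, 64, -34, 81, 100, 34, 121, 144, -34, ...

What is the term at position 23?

Positions follow the repeating pattern AAB; grouping by letter gives 2 tracks.
Stream A: 1, 4, 9, 16, 25, 36, 49, 64, 81, 100, 121, 144 — consecutive squares n² from n = 1.
Stream B: 34, -34, 34, -34, 34, -34 — the oscillation 34·(−1)^(n+1).
Position 23 → stream A, term 16 = 256.

256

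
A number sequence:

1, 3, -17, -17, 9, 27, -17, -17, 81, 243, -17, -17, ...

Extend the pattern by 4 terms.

729, 2187, -17, -17

The slot pattern repeats as AABB (period 4), so there are 2 interleaved tracks.
Track A is 1, 3, 9, 27, 81, 243, which is successive powers of 3.
Track B is -17, -17, -17, -17, -17, -17, which is the constant sequence -17.
Position 13 → track A, term 7 = 729.
Position 14 falls in track A as its term 8, giving 2187.
The 15th slot belongs to track B; its 7th term is -17.
Term 16 comes from track B (its 8th entry): -17.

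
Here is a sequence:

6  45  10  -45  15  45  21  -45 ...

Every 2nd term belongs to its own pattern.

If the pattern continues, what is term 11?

Odd-indexed and even-indexed terms follow separate rules.
Subsequence A is 6, 10, 15, 21, which is triangular numbers n(n+1)/2 for n = 3, 4, ….
Subsequence B is 45, -45, 45, -45, which is oscillating between 45 and -45.
Position 11 falls in subsequence A as its term 6, giving 36.

36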